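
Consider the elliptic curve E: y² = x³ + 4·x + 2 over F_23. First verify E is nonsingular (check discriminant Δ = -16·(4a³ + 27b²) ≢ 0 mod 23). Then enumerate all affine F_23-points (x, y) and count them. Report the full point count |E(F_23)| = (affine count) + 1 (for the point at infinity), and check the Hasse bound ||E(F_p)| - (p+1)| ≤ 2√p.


Affine points = {(0, 5), (0, 18), (2, 8), (2, 15), (3, 8), (3, 15), (4, 6), (4, 17), (5, 3), (5, 20), (6, 9), (6, 14), (9, 10), (9, 13), (18, 8), (18, 15), (20, 3), (20, 20), (21, 3), (21, 20)}; affine count = 20; |E(F_23)| = 21.

Discriminant check: Δ ∝ 4a³ + 27b² = 4·4³ + 27·2² = 4·64 + 27·4 ≡ 19 (mod 23). Nonzero ⇒ E is nonsingular.
For each x ∈ F_23, compute rhs = x³ + 4·x + 2 mod 23, then count y ∈ F_23 with y² ≡ rhs.
  x = 0: rhs = 2, matching y values: 5, 18 (2 points).
  x = 1: rhs = 7, matching y values: none (0 points).
  x = 2: rhs = 18, matching y values: 8, 15 (2 points).
  x = 3: rhs = 18, matching y values: 8, 15 (2 points).
  x = 4: rhs = 13, matching y values: 6, 17 (2 points).
  x = 5: rhs = 9, matching y values: 3, 20 (2 points).
  x = 6: rhs = 12, matching y values: 9, 14 (2 points).
  x = 7: rhs = 5, matching y values: none (0 points).
  x = 8: rhs = 17, matching y values: none (0 points).
  x = 9: rhs = 8, matching y values: 10, 13 (2 points).
  x = 10: rhs = 7, matching y values: none (0 points).
  x = 11: rhs = 20, matching y values: none (0 points).
  x = 12: rhs = 7, matching y values: none (0 points).
  x = 13: rhs = 20, matching y values: none (0 points).
  x = 14: rhs = 19, matching y values: none (0 points).
  x = 15: rhs = 10, matching y values: none (0 points).
  x = 16: rhs = 22, matching y values: none (0 points).
  x = 17: rhs = 15, matching y values: none (0 points).
  x = 18: rhs = 18, matching y values: 8, 15 (2 points).
  x = 19: rhs = 14, matching y values: none (0 points).
  x = 20: rhs = 9, matching y values: 3, 20 (2 points).
  x = 21: rhs = 9, matching y values: 3, 20 (2 points).
  x = 22: rhs = 20, matching y values: none (0 points).
Total affine count: 20.
Full point count |E(F_23)| = 20 + 1 = 21.
Hasse bound: |21 − (23+1)| = |-3| = 3 ≤ 2√23 ≈ 9.5917 ✓.


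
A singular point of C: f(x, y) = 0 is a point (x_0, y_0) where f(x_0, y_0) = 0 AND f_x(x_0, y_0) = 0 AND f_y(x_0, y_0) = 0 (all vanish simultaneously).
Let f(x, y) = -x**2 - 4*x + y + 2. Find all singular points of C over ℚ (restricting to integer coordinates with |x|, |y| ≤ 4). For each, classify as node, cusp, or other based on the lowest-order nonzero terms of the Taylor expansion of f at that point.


No singular points in the scanned grid; C is smooth there.

Compute partial derivatives:
  f_x = -2*x - 4.
  f_y = 1.
f_y = 1 is a nonzero constant, so f_y never vanishes: no point (x, y) can satisfy f = f_x = f_y = 0. In particular no (x, y) ∈ {−4, ..., 4}² is singular; the curve is smooth.


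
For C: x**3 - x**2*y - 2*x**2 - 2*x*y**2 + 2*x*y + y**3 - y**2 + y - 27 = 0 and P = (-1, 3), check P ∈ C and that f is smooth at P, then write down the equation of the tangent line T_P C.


Tangent line at P: x + 31*y - 92 = 0.

Step 1: f(-1, 3) = 0, so P lies on C.
Step 2: partial derivatives
  f_x(x, y) = 3*x**2 - 2*x*y - 4*x - 2*y**2 + 2*y, f_y(x, y) = -x**2 - 4*x*y + 2*x + 3*y**2 - 2*y + 1.
  f_x(P) = 1, f_y(P) = 31 (gradient nonzero, so P is smooth).
Step 3: tangent line at P: 1·(x − -1) + 31·(y − 3) = 0.
Expanding: x + 31*y - 92 = 0.


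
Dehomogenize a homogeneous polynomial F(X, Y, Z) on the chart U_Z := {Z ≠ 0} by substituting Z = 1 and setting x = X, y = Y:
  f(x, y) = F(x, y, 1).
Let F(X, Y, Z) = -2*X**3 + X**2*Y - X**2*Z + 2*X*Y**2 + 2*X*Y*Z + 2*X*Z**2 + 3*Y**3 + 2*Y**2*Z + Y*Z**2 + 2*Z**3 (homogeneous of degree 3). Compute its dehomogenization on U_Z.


f(x, y) = -2*x**3 + x**2*y - x**2 + 2*x*y**2 + 2*x*y + 2*x + 3*y**3 + 2*y**2 + y + 2

On U_Z we set Z = 1. Each monomial c·X^i·Y^j·Z^k in F becomes c·x^i·y^j·1^k = c·x^i·y^j.
Substituting Z = 1: F(X, Y, 1) = -2*x**3 + x**2*y - x**2 + 2*x*y**2 + 2*x*y + 2*x + 3*y**3 + 2*y**2 + y + 2.
Note: deg(f) ≤ deg(F) = 3; strict inequality happens when F is divisible by Z (lost terms).


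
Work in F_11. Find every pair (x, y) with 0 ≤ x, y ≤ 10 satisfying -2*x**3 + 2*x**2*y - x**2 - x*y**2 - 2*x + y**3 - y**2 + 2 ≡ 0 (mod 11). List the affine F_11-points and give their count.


Affine F_11-points: {(0, 10), (2, 0), (3, 3), (4, 9), (7, 6), (7, 7), (10, 4)}; count = 7.

For each of the 121 pairs (x, y) ∈ F_11², evaluate f(x, y) mod 11. Record the zeros.
  x = 0: [0↦2, 1↦2, 2↦6, 3↦9, 4↦6, 5↦3, 6↦6, 7↦10, 8↦10, 9↦1, 10↦0]  zeros at y ∈ {10}
  x = 1: [0↦8, 1↦9, 2↦1, 3↦1, 4↦4, 5↦5, 6↦10, 7↦3, 8↦1, 9↦10, 10↦3]  zeros at y ∈ ∅
  x = 2: [0↦0, 1↦6, 2↦1, 3↦2, 4↦4, 5↦2, 6↦2, 7↦10, 8↦10, 9↦8, 10↦10]  zeros at y ∈ {0}
  x = 3: [0↦10, 1↦3, 2↦5, 3↦0, 4↦5, 5↦4, 6↦3, 7↦8, 8↦3, 9↦5, 10↦9]  zeros at y ∈ {3}
  x = 4: [0↦4, 1↦10, 2↦1, 3↦5, 4↦6, 5↦10, 6↦1, 7↦7, 8↦1, 9↦0, 10↦10]  zeros at y ∈ {9}
  x = 5: [0↦3, 1↦4, 2↦10, 3↦5, 4↦6, 5↦8, 6↦6, 7↦6, 8↦3, 9↦3, 10↦1]  zeros at y ∈ ∅
  x = 6: [0↦6, 1↦6, 2↦9, 3↦10, 4↦4, 5↦8, 6↦6, 7↦4, 8↦8, 9↦2, 10↦3]  zeros at y ∈ ∅
  x = 7: [0↦1, 1↦4, 2↦8, 3↦8, 4↦10, 5↦9, 6↦0, 7↦0, 8↦4, 9↦7, 10↦4]  zeros at y ∈ {6, 7}
  x = 8: [0↦9, 1↦8, 2↦6, 3↦9, 4↦1, 5↦10, 6↦9, 7↦4, 8↦1, 9↦6, 10↦3]  zeros at y ∈ ∅
  x = 9: [0↦7, 1↦6, 2↦2, 3↦1, 4↦9, 5↦10, 6↦10, 7↦4, 8↦9, 9↦9, 10↦10]  zeros at y ∈ ∅
  x = 10: [0↦5, 1↦8, 2↦6, 3↦5, 4↦0, 5↦8, 6↦2, 7↦10, 8↦5, 9↦4, 10↦2]  zeros at y ∈ {4}
Collecting zeros: affine points = {(0, 10), (2, 0), (3, 3), (4, 9), (7, 6), (7, 7), (10, 4)}.
Total count |C(F_11)_aff| = 7.


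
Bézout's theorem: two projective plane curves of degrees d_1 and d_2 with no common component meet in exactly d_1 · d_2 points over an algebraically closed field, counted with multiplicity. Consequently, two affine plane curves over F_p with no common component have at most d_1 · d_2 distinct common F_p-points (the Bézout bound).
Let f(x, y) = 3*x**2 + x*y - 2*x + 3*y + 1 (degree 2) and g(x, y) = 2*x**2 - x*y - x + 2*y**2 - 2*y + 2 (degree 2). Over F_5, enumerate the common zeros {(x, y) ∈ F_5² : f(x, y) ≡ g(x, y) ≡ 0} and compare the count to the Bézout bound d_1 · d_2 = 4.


Common zeros: {(1, 2), (3, 3)}; count = 2; Bézout bound = 4.

deg(f) = 2, deg(g) = 2, so Bézout bound = 4.
Scan x ∈ F_5. For each x, list the y ∈ F_5 with f(x, y) ≡ 0 and those with g(x, y) ≡ 0 (mod 5); the common zeros in that column are the intersection.
  x = 0: f ≡ 0 at y ∈ {3}; g ≡ 0 at y ∈ ∅; common: ∅.
  x = 1: f ≡ 0 at y ∈ {2}; g ≡ 0 at y ∈ {2}; common: {2}.
  x = 2: f ≡ 0 at y ∈ ∅; g ≡ 0 at y ∈ ∅; common: ∅.
  x = 3: f ≡ 0 at y ∈ {3}; g ≡ 0 at y ∈ {2, 3}; common: {3}.
  x = 4: f ≡ 0 at y ∈ {2}; g ≡ 0 at y ∈ {0, 3}; common: ∅.
Collecting: common zeros = {(1, 2), (3, 3)}, so the count is 2.
Comparison with the Bézout bound: 2 ≤ 4 = deg(f)·deg(g), as expected for curves with no common component (the affine F_5-count falls short of the bound because intersections may lie at infinity, over extension fields, or carry multiplicity).


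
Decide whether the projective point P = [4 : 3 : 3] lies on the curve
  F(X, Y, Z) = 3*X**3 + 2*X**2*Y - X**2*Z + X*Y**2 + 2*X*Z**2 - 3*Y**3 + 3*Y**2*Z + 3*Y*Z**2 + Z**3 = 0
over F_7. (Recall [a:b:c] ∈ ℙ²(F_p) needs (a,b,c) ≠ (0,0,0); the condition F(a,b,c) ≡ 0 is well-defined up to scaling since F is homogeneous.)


F(4,3,3) ≡ 1 (mod 7); P is NOT on the curve.

Evaluate F(4, 3, 3) term-by-term (mod 7).
  3*X**3 ↦ 3·64·1·1 = 192
  2*X**2*Y ↦ 2·16·3·1 = 96
  -X**2*Z ↦ -1·16·1·3 = -48
  X*Y**2 ↦ 1·4·9·1 = 36
  2*X*Z**2 ↦ 2·4·1·9 = 72
  -3*Y**3 ↦ -3·1·27·1 = -81
  3*Y**2*Z ↦ 3·1·9·3 = 81
  3*Y*Z**2 ↦ 3·1·3·9 = 81
  Z**3 ↦ 1·1·1·27 = 27
Sum: F(4, 3, 3) = (192) + (96) + (-48) + (36) + (72) + (-81) + (81) + (81) + (27) = 456.
Reducing mod 7: 456 ≡ 1 (mod 7).
Since F(a, b, c) ≡ 1 ≠ 0 (mod 7), P does NOT lie on the curve.


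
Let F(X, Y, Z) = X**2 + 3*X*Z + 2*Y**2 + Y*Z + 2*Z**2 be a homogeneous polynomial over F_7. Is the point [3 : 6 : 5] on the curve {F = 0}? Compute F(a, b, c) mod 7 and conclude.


F(3,6,5) ≡ 3 (mod 7); P is NOT on the curve.

Evaluate F(3, 6, 5) term-by-term (mod 7).
  X**2 ↦ 1·9·1·1 = 9
  3*X*Z ↦ 3·3·1·5 = 45
  2*Y**2 ↦ 2·1·36·1 = 72
  Y*Z ↦ 1·1·6·5 = 30
  2*Z**2 ↦ 2·1·1·25 = 50
Sum: F(3, 6, 5) = (9) + (45) + (72) + (30) + (50) = 206.
Reducing mod 7: 206 ≡ 3 (mod 7).
Since F(a, b, c) ≡ 3 ≠ 0 (mod 7), P does NOT lie on the curve.


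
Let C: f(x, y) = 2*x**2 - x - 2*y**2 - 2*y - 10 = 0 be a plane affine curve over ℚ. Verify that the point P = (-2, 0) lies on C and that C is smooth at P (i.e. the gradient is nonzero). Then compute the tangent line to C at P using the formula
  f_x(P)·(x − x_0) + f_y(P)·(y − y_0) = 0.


Tangent line at P: -9*x - 2*y - 18 = 0.

Step 1: f(-2, 0) = 0, so P lies on C.
Step 2: partial derivatives
  f_x(x, y) = 4*x - 1, f_y(x, y) = -4*y - 2.
  f_x(P) = -9, f_y(P) = -2 (gradient nonzero, so P is smooth).
Step 3: tangent line at P: -9·(x − -2) + -2·(y − 0) = 0.
Expanding: -9*x - 2*y - 18 = 0.


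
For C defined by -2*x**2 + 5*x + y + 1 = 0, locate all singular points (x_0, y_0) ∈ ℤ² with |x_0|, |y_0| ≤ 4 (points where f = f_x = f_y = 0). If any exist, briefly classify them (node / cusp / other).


No singular points in the scanned grid; C is smooth there.

Compute partial derivatives:
  f_x = 5 - 4*x.
  f_y = 1.
f_y = 1 is a nonzero constant, so f_y never vanishes: no point (x, y) can satisfy f = f_x = f_y = 0. In particular no (x, y) ∈ {−4, ..., 4}² is singular; the curve is smooth.


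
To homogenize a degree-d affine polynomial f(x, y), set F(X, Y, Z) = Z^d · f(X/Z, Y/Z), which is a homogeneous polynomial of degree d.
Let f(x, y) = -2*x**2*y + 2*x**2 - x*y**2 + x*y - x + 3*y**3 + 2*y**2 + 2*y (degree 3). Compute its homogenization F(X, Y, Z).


F(X, Y, Z) = -2*X**2*Y + 2*X**2*Z - X*Y**2 + X*Y*Z - X*Z**2 + 3*Y**3 + 2*Y**2*Z + 2*Y*Z**2

deg(f) = 3.
Substitute x = X/Z, y = Y/Z into f, then multiply by Z^3.
  monomial -2·x^2·y^1 ↦ -2·X^2·Y^1·Z^0.
  monomial 2·x^2·y^0 ↦ 2·X^2·Y^0·Z^1.
  monomial -1·x^1·y^2 ↦ -1·X^1·Y^2·Z^0.
  monomial 1·x^1·y^1 ↦ 1·X^1·Y^1·Z^1.
  monomial -1·x^1·y^0 ↦ -1·X^1·Y^0·Z^2.
  monomial 3·x^0·y^3 ↦ 3·X^0·Y^3·Z^0.
  monomial 2·x^0·y^2 ↦ 2·X^0·Y^2·Z^1.
  monomial 2·x^0·y^1 ↦ 2·X^0·Y^1·Z^2.
Collecting: F(X, Y, Z) = -2*X**2*Y + 2*X**2*Z - X*Y**2 + X*Y*Z - X*Z**2 + 3*Y**3 + 2*Y**2*Z + 2*Y*Z**2.


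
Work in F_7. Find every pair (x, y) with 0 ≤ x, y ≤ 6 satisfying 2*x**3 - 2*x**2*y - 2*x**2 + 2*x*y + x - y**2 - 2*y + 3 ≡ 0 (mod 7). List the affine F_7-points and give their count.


Affine F_7-points: {(0, 1), (0, 4), (2, 3), (2, 5), (3, 0), (6, 4)}; count = 6.

For each of the 49 pairs (x, y) ∈ F_7², evaluate f(x, y) mod 7. Record the zeros.
  x = 0: [0↦3, 1↦0, 2↦2, 3↦2, 4↦0, 5↦3, 6↦4]  zeros at y ∈ {1, 4}
  x = 1: [0↦4, 1↦1, 2↦3, 3↦3, 4↦1, 5↦4, 6↦5]  zeros at y ∈ ∅
  x = 2: [0↦6, 1↦6, 2↦4, 3↦0, 4↦1, 5↦0, 6↦4]  zeros at y ∈ {3, 5}
  x = 3: [0↦0, 1↦6, 2↦3, 3↦5, 4↦5, 5↦3, 6↦6]  zeros at y ∈ {0}
  x = 4: [0↦5, 1↦6, 2↦5, 3↦2, 4↦4, 5↦4, 6↦2]  zeros at y ∈ ∅
  x = 5: [0↦5, 1↦4, 2↦1, 3↦3, 4↦3, 5↦1, 6↦4]  zeros at y ∈ ∅
  x = 6: [0↦5, 1↦5, 2↦3, 3↦6, 4↦0, 5↦6, 6↦3]  zeros at y ∈ {4}
Collecting zeros: affine points = {(0, 1), (0, 4), (2, 3), (2, 5), (3, 0), (6, 4)}.
Total count |C(F_7)_aff| = 6.


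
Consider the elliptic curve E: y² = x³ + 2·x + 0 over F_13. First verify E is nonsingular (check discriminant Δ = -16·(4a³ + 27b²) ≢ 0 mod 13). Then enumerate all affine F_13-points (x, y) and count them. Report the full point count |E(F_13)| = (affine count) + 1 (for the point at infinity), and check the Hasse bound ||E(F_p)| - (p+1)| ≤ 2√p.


Affine points = {(0, 0), (1, 4), (1, 9), (2, 5), (2, 8), (11, 1), (11, 12), (12, 6), (12, 7)}; affine count = 9; |E(F_13)| = 10.

Discriminant check: Δ ∝ 4a³ + 27b² = 4·2³ + 27·0² = 4·8 + 27·0 ≡ 6 (mod 13). Nonzero ⇒ E is nonsingular.
For each x ∈ F_13, compute rhs = x³ + 2·x + 0 mod 13, then count y ∈ F_13 with y² ≡ rhs.
  x = 0: rhs = 0, matching y values: 0 (1 points).
  x = 1: rhs = 3, matching y values: 4, 9 (2 points).
  x = 2: rhs = 12, matching y values: 5, 8 (2 points).
  x = 3: rhs = 7, matching y values: none (0 points).
  x = 4: rhs = 7, matching y values: none (0 points).
  x = 5: rhs = 5, matching y values: none (0 points).
  x = 6: rhs = 7, matching y values: none (0 points).
  x = 7: rhs = 6, matching y values: none (0 points).
  x = 8: rhs = 8, matching y values: none (0 points).
  x = 9: rhs = 6, matching y values: none (0 points).
  x = 10: rhs = 6, matching y values: none (0 points).
  x = 11: rhs = 1, matching y values: 1, 12 (2 points).
  x = 12: rhs = 10, matching y values: 6, 7 (2 points).
Total affine count: 9.
Full point count |E(F_13)| = 9 + 1 = 10.
Hasse bound: |10 − (13+1)| = |-4| = 4 ≤ 2√13 ≈ 7.2111 ✓.


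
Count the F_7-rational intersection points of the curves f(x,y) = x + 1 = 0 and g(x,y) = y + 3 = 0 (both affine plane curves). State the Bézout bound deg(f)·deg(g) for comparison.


Common zeros: {(6, 4)}; count = 1; Bézout bound = 1.

deg(f) = 1, deg(g) = 1, so Bézout bound = 1.
Scan x ∈ F_7. For each x, list the y ∈ F_7 with f(x, y) ≡ 0 and those with g(x, y) ≡ 0 (mod 7); the common zeros in that column are the intersection.
  x = 0: f ≡ 0 at y ∈ ∅; g ≡ 0 at y ∈ {4}; common: ∅.
  x = 1: f ≡ 0 at y ∈ ∅; g ≡ 0 at y ∈ {4}; common: ∅.
  x = 2: f ≡ 0 at y ∈ ∅; g ≡ 0 at y ∈ {4}; common: ∅.
  x = 3: f ≡ 0 at y ∈ ∅; g ≡ 0 at y ∈ {4}; common: ∅.
  x = 4: f ≡ 0 at y ∈ ∅; g ≡ 0 at y ∈ {4}; common: ∅.
  x = 5: f ≡ 0 at y ∈ ∅; g ≡ 0 at y ∈ {4}; common: ∅.
  x = 6: f ≡ 0 at y ∈ {0, 1, 2, 3, 4, 5, 6}; g ≡ 0 at y ∈ {4}; common: {4}.
Collecting: common zeros = {(6, 4)}, so the count is 1.
Comparison with the Bézout bound: 1 ≤ 1 = deg(f)·deg(g), as expected for curves with no common component (the bound is attained).


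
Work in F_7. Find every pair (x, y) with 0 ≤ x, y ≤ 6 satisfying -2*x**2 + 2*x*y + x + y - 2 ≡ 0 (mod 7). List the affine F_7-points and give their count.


Affine F_7-points: {(0, 2), (1, 1), (2, 3), (4, 1), (5, 3), (6, 2)}; count = 6.

For each of the 49 pairs (x, y) ∈ F_7², evaluate f(x, y) mod 7. Record the zeros.
  x = 0: [0↦5, 1↦6, 2↦0, 3↦1, 4↦2, 5↦3, 6↦4]  zeros at y ∈ {2}
  x = 1: [0↦4, 1↦0, 2↦3, 3↦6, 4↦2, 5↦5, 6↦1]  zeros at y ∈ {1}
  x = 2: [0↦6, 1↦4, 2↦2, 3↦0, 4↦5, 5↦3, 6↦1]  zeros at y ∈ {3}
  x = 3: [0↦4, 1↦4, 2↦4, 3↦4, 4↦4, 5↦4, 6↦4]  zeros at y ∈ ∅
  x = 4: [0↦5, 1↦0, 2↦2, 3↦4, 4↦6, 5↦1, 6↦3]  zeros at y ∈ {1}
  x = 5: [0↦2, 1↦6, 2↦3, 3↦0, 4↦4, 5↦1, 6↦5]  zeros at y ∈ {3}
  x = 6: [0↦2, 1↦1, 2↦0, 3↦6, 4↦5, 5↦4, 6↦3]  zeros at y ∈ {2}
Collecting zeros: affine points = {(0, 2), (1, 1), (2, 3), (4, 1), (5, 3), (6, 2)}.
Total count |C(F_7)_aff| = 6.


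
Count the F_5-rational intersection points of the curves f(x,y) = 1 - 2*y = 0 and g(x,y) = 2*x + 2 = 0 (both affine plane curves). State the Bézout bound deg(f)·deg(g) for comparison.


Common zeros: {(4, 3)}; count = 1; Bézout bound = 1.

deg(f) = 1, deg(g) = 1, so Bézout bound = 1.
Scan x ∈ F_5. For each x, list the y ∈ F_5 with f(x, y) ≡ 0 and those with g(x, y) ≡ 0 (mod 5); the common zeros in that column are the intersection.
  x = 0: f ≡ 0 at y ∈ {3}; g ≡ 0 at y ∈ ∅; common: ∅.
  x = 1: f ≡ 0 at y ∈ {3}; g ≡ 0 at y ∈ ∅; common: ∅.
  x = 2: f ≡ 0 at y ∈ {3}; g ≡ 0 at y ∈ ∅; common: ∅.
  x = 3: f ≡ 0 at y ∈ {3}; g ≡ 0 at y ∈ ∅; common: ∅.
  x = 4: f ≡ 0 at y ∈ {3}; g ≡ 0 at y ∈ {0, 1, 2, 3, 4}; common: {3}.
Collecting: common zeros = {(4, 3)}, so the count is 1.
Comparison with the Bézout bound: 1 ≤ 1 = deg(f)·deg(g), as expected for curves with no common component (the bound is attained).


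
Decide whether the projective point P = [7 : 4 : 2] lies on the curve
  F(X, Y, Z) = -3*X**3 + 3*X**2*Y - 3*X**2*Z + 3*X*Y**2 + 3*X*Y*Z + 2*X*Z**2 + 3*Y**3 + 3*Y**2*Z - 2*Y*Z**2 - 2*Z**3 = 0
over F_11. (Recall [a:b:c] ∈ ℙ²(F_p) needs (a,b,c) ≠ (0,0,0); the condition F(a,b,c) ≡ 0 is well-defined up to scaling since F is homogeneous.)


F(7,4,2) ≡ 10 (mod 11); P is NOT on the curve.

Evaluate F(7, 4, 2) term-by-term (mod 11).
  -3*X**3 ↦ -3·343·1·1 = -1029
  3*X**2*Y ↦ 3·49·4·1 = 588
  -3*X**2*Z ↦ -3·49·1·2 = -294
  3*X*Y**2 ↦ 3·7·16·1 = 336
  3*X*Y*Z ↦ 3·7·4·2 = 168
  2*X*Z**2 ↦ 2·7·1·4 = 56
  3*Y**3 ↦ 3·1·64·1 = 192
  3*Y**2*Z ↦ 3·1·16·2 = 96
  -2*Y*Z**2 ↦ -2·1·4·4 = -32
  -2*Z**3 ↦ -2·1·1·8 = -16
Sum: F(7, 4, 2) = (-1029) + (588) + (-294) + (336) + (168) + (56) + (192) + (96) + (-32) + (-16) = 65.
Reducing mod 11: 65 ≡ 10 (mod 11).
Since F(a, b, c) ≡ 10 ≠ 0 (mod 11), P does NOT lie on the curve.


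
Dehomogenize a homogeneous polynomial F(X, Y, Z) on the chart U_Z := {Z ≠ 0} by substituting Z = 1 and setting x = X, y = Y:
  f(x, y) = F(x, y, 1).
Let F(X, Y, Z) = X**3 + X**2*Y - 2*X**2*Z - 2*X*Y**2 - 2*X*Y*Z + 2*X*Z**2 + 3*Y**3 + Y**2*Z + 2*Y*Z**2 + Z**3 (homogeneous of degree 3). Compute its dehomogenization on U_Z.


f(x, y) = x**3 + x**2*y - 2*x**2 - 2*x*y**2 - 2*x*y + 2*x + 3*y**3 + y**2 + 2*y + 1

On U_Z we set Z = 1. Each monomial c·X^i·Y^j·Z^k in F becomes c·x^i·y^j·1^k = c·x^i·y^j.
Substituting Z = 1: F(X, Y, 1) = x**3 + x**2*y - 2*x**2 - 2*x*y**2 - 2*x*y + 2*x + 3*y**3 + y**2 + 2*y + 1.
Note: deg(f) ≤ deg(F) = 3; strict inequality happens when F is divisible by Z (lost terms).


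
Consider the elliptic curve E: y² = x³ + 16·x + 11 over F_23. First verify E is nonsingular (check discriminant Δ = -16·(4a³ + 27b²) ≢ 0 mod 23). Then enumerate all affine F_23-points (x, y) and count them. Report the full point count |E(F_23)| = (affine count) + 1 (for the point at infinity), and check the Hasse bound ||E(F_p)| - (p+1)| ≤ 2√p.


Affine points = {(4, 1), (4, 22), (5, 3), (5, 20), (6, 1), (6, 22), (7, 11), (7, 12), (11, 0), (13, 1), (13, 22), (14, 9), (14, 14), (16, 4), (16, 19), (18, 6), (18, 17)}; affine count = 17; |E(F_23)| = 18.

Discriminant check: Δ ∝ 4a³ + 27b² = 4·16³ + 27·11² = 4·4096 + 27·121 ≡ 9 (mod 23). Nonzero ⇒ E is nonsingular.
For each x ∈ F_23, compute rhs = x³ + 16·x + 11 mod 23, then count y ∈ F_23 with y² ≡ rhs.
  x = 0: rhs = 11, matching y values: none (0 points).
  x = 1: rhs = 5, matching y values: none (0 points).
  x = 2: rhs = 5, matching y values: none (0 points).
  x = 3: rhs = 17, matching y values: none (0 points).
  x = 4: rhs = 1, matching y values: 1, 22 (2 points).
  x = 5: rhs = 9, matching y values: 3, 20 (2 points).
  x = 6: rhs = 1, matching y values: 1, 22 (2 points).
  x = 7: rhs = 6, matching y values: 11, 12 (2 points).
  x = 8: rhs = 7, matching y values: none (0 points).
  x = 9: rhs = 10, matching y values: none (0 points).
  x = 10: rhs = 21, matching y values: none (0 points).
  x = 11: rhs = 0, matching y values: 0 (1 points).
  x = 12: rhs = 22, matching y values: none (0 points).
  x = 13: rhs = 1, matching y values: 1, 22 (2 points).
  x = 14: rhs = 12, matching y values: 9, 14 (2 points).
  x = 15: rhs = 15, matching y values: none (0 points).
  x = 16: rhs = 16, matching y values: 4, 19 (2 points).
  x = 17: rhs = 21, matching y values: none (0 points).
  x = 18: rhs = 13, matching y values: 6, 17 (2 points).
  x = 19: rhs = 21, matching y values: none (0 points).
  x = 20: rhs = 5, matching y values: none (0 points).
  x = 21: rhs = 17, matching y values: none (0 points).
  x = 22: rhs = 17, matching y values: none (0 points).
Total affine count: 17.
Full point count |E(F_23)| = 17 + 1 = 18.
Hasse bound: |18 − (23+1)| = |-6| = 6 ≤ 2√23 ≈ 9.5917 ✓.


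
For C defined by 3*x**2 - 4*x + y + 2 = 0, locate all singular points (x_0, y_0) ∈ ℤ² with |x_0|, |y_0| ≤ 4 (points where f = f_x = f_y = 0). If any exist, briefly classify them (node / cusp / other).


No singular points in the scanned grid; C is smooth there.

Compute partial derivatives:
  f_x = 6*x - 4.
  f_y = 1.
f_y = 1 is a nonzero constant, so f_y never vanishes: no point (x, y) can satisfy f = f_x = f_y = 0. In particular no (x, y) ∈ {−4, ..., 4}² is singular; the curve is smooth.


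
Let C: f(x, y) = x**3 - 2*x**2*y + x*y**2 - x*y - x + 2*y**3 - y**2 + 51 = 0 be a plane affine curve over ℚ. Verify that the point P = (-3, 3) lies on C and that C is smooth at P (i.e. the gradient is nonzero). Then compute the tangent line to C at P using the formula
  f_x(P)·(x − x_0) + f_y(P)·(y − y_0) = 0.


Tangent line at P: 68*x + 15*y + 159 = 0.

Step 1: f(-3, 3) = 0, so P lies on C.
Step 2: partial derivatives
  f_x(x, y) = 3*x**2 - 4*x*y + y**2 - y - 1, f_y(x, y) = -2*x**2 + 2*x*y - x + 6*y**2 - 2*y.
  f_x(P) = 68, f_y(P) = 15 (gradient nonzero, so P is smooth).
Step 3: tangent line at P: 68·(x − -3) + 15·(y − 3) = 0.
Expanding: 68*x + 15*y + 159 = 0.


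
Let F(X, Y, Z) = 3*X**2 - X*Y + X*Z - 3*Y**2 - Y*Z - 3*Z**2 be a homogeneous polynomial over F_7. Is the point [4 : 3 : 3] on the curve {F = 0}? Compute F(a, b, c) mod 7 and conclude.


F(4,3,3) ≡ 6 (mod 7); P is NOT on the curve.

Evaluate F(4, 3, 3) term-by-term (mod 7).
  3*X**2 ↦ 3·16·1·1 = 48
  -X*Y ↦ -1·4·3·1 = -12
  X*Z ↦ 1·4·1·3 = 12
  -3*Y**2 ↦ -3·1·9·1 = -27
  -Y*Z ↦ -1·1·3·3 = -9
  -3*Z**2 ↦ -3·1·1·9 = -27
Sum: F(4, 3, 3) = (48) + (-12) + (12) + (-27) + (-9) + (-27) = -15.
Reducing mod 7: -15 ≡ 6 (mod 7).
Since F(a, b, c) ≡ 6 ≠ 0 (mod 7), P does NOT lie on the curve.


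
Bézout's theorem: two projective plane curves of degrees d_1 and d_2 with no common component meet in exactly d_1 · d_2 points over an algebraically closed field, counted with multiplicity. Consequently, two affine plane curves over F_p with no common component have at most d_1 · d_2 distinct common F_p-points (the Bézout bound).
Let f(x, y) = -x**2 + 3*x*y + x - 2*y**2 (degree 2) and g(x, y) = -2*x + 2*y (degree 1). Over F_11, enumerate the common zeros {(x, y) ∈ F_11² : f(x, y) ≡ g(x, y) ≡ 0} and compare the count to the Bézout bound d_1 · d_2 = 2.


Common zeros: {(0, 0)}; count = 1; Bézout bound = 2.

deg(f) = 2, deg(g) = 1, so Bézout bound = 2.
Scan x ∈ F_11. For each x, list the y ∈ F_11 with f(x, y) ≡ 0 and those with g(x, y) ≡ 0 (mod 11); the common zeros in that column are the intersection.
  x = 0: f ≡ 0 at y ∈ {0}; g ≡ 0 at y ∈ {0}; common: {0}.
  x = 1: f ≡ 0 at y ∈ {0, 7}; g ≡ 0 at y ∈ {1}; common: ∅.
  x = 2: f ≡ 0 at y ∈ {5, 9}; g ≡ 0 at y ∈ {2}; common: ∅.
  x = 3: f ≡ 0 at y ∈ {5}; g ≡ 0 at y ∈ {3}; common: ∅.
  x = 4: f ≡ 0 at y ∈ {8, 9}; g ≡ 0 at y ∈ {4}; common: ∅.
  x = 5: f ≡ 0 at y ∈ ∅; g ≡ 0 at y ∈ {5}; common: ∅.
  x = 6: f ≡ 0 at y ∈ ∅; g ≡ 0 at y ∈ {6}; common: ∅.
  x = 7: f ≡ 0 at y ∈ ∅; g ≡ 0 at y ∈ {7}; common: ∅.
  x = 8: f ≡ 0 at y ∈ ∅; g ≡ 0 at y ∈ {8}; common: ∅.
  x = 9: f ≡ 0 at y ∈ ∅; g ≡ 0 at y ∈ {9}; common: ∅.
  x = 10: f ≡ 0 at y ∈ {7, 8}; g ≡ 0 at y ∈ {10}; common: ∅.
Collecting: common zeros = {(0, 0)}, so the count is 1.
Comparison with the Bézout bound: 1 ≤ 2 = deg(f)·deg(g), as expected for curves with no common component (the affine F_11-count falls short of the bound because intersections may lie at infinity, over extension fields, or carry multiplicity).


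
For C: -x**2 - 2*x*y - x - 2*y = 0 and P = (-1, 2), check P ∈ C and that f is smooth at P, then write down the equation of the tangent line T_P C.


Tangent line at P: -3*x - 3 = 0.

Step 1: f(-1, 2) = 0, so P lies on C.
Step 2: partial derivatives
  f_x(x, y) = -2*x - 2*y - 1, f_y(x, y) = -2*x - 2.
  f_x(P) = -3, f_y(P) = 0 (gradient nonzero, so P is smooth).
Step 3: tangent line at P: -3·(x − -1) + 0·(y − 2) = 0.
Expanding: -3*x - 3 = 0.


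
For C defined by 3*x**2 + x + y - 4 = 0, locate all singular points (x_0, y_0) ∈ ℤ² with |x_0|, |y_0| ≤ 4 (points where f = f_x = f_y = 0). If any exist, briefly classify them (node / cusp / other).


No singular points in the scanned grid; C is smooth there.

Compute partial derivatives:
  f_x = 6*x + 1.
  f_y = 1.
f_y = 1 is a nonzero constant, so f_y never vanishes: no point (x, y) can satisfy f = f_x = f_y = 0. In particular no (x, y) ∈ {−4, ..., 4}² is singular; the curve is smooth.


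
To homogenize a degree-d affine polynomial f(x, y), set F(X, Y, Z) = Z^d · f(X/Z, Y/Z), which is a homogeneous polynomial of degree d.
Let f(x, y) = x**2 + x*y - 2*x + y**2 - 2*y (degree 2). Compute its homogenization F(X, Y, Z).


F(X, Y, Z) = X**2 + X*Y - 2*X*Z + Y**2 - 2*Y*Z

deg(f) = 2.
Substitute x = X/Z, y = Y/Z into f, then multiply by Z^2.
  monomial 1·x^2·y^0 ↦ 1·X^2·Y^0·Z^0.
  monomial 1·x^1·y^1 ↦ 1·X^1·Y^1·Z^0.
  monomial -2·x^1·y^0 ↦ -2·X^1·Y^0·Z^1.
  monomial 1·x^0·y^2 ↦ 1·X^0·Y^2·Z^0.
  monomial -2·x^0·y^1 ↦ -2·X^0·Y^1·Z^1.
Collecting: F(X, Y, Z) = X**2 + X*Y - 2*X*Z + Y**2 - 2*Y*Z.


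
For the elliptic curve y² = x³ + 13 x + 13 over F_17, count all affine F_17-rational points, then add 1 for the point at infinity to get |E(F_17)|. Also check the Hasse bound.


Affine points = {(0, 8), (0, 9), (2, 8), (2, 9), (5, 4), (5, 13), (6, 1), (6, 16), (8, 0), (9, 3), (9, 14), (10, 2), (10, 15), (11, 5), (11, 12), (13, 4), (13, 13), (14, 7), (14, 10), (15, 8), (15, 9), (16, 4), (16, 13)}; affine count = 23; |E(F_17)| = 24.

Discriminant check: Δ ∝ 4a³ + 27b² = 4·13³ + 27·13² = 4·2197 + 27·169 ≡ 6 (mod 17). Nonzero ⇒ E is nonsingular.
For each x ∈ F_17, compute rhs = x³ + 13·x + 13 mod 17, then count y ∈ F_17 with y² ≡ rhs.
  x = 0: rhs = 13, matching y values: 8, 9 (2 points).
  x = 1: rhs = 10, matching y values: none (0 points).
  x = 2: rhs = 13, matching y values: 8, 9 (2 points).
  x = 3: rhs = 11, matching y values: none (0 points).
  x = 4: rhs = 10, matching y values: none (0 points).
  x = 5: rhs = 16, matching y values: 4, 13 (2 points).
  x = 6: rhs = 1, matching y values: 1, 16 (2 points).
  x = 7: rhs = 5, matching y values: none (0 points).
  x = 8: rhs = 0, matching y values: 0 (1 points).
  x = 9: rhs = 9, matching y values: 3, 14 (2 points).
  x = 10: rhs = 4, matching y values: 2, 15 (2 points).
  x = 11: rhs = 8, matching y values: 5, 12 (2 points).
  x = 12: rhs = 10, matching y values: none (0 points).
  x = 13: rhs = 16, matching y values: 4, 13 (2 points).
  x = 14: rhs = 15, matching y values: 7, 10 (2 points).
  x = 15: rhs = 13, matching y values: 8, 9 (2 points).
  x = 16: rhs = 16, matching y values: 4, 13 (2 points).
Total affine count: 23.
Full point count |E(F_17)| = 23 + 1 = 24.
Hasse bound: |24 − (17+1)| = |6| = 6 ≤ 2√17 ≈ 8.2462 ✓.


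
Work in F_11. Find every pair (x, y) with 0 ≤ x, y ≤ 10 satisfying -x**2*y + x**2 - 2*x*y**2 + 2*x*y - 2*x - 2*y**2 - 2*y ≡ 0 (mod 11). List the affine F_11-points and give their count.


Affine F_11-points: {(0, 0), (0, 10), (2, 0), (2, 7), (3, 10), (7, 3), (7, 5), (8, 3), (8, 4), (9, 1), (9, 4), (10, 5)}; count = 12.

For each of the 121 pairs (x, y) ∈ F_11², evaluate f(x, y) mod 11. Record the zeros.
  x = 0: [0↦0, 1↦7, 2↦10, 3↦9, 4↦4, 5↦6, 6↦4, 7↦9, 8↦10, 9↦7, 10↦0]  zeros at y ∈ {0, 10}
  x = 1: [0↦10, 1↦5, 2↦3, 3↦4, 4↦8, 5↦4, 6↦3, 7↦5, 8↦10, 9↦7, 10↦7]  zeros at y ∈ ∅
  x = 2: [0↦0, 1↦3, 2↦5, 3↦6, 4↦6, 5↦5, 6↦3, 7↦0, 8↦7, 9↦2, 10↦7]  zeros at y ∈ {0, 7}
  x = 3: [0↦3, 1↦1, 2↦5, 3↦4, 4↦9, 5↦9, 6↦4, 7↦5, 8↦1, 9↦3, 10↦0]  zeros at y ∈ {10}
  x = 4: [0↦8, 1↦10, 2↦3, 3↦9, 4↦6, 5↦5, 6↦6, 7↦9, 8↦3, 9↦10, 10↦8]  zeros at y ∈ ∅
  x = 5: [0↦4, 1↦8, 2↦10, 3↦10, 4↦8, 5↦4, 6↦9, 7↦1, 8↦2, 9↦1, 10↦9]  zeros at y ∈ ∅
  x = 6: [0↦2, 1↦6, 2↦4, 3↦7, 4↦4, 5↦6, 6↦2, 7↦3, 8↦9, 9↦9, 10↦3]  zeros at y ∈ ∅
  x = 7: [0↦2, 1↦4, 2↦7, 3↦0, 4↦5, 5↦0, 6↦7, 7↦4, 8↦2, 9↦1, 10↦1]  zeros at y ∈ {3, 5}
  x = 8: [0↦4, 1↦2, 2↦8, 3↦0, 4↦0, 5↦8, 6↦2, 7↦4, 8↦3, 9↦10, 10↦3]  zeros at y ∈ {3, 4}
  x = 9: [0↦8, 1↦0, 2↦7, 3↦7, 4↦0, 5↦8, 6↦9, 7↦3, 8↦1, 9↦3, 10↦9]  zeros at y ∈ {1, 4}
  x = 10: [0↦3, 1↦9, 2↦4, 3↦10, 4↦5, 5↦0, 6↦6, 7↦1, 8↦7, 9↦2, 10↦8]  zeros at y ∈ {5}
Collecting zeros: affine points = {(0, 0), (0, 10), (2, 0), (2, 7), (3, 10), (7, 3), (7, 5), (8, 3), (8, 4), (9, 1), (9, 4), (10, 5)}.
Total count |C(F_11)_aff| = 12.


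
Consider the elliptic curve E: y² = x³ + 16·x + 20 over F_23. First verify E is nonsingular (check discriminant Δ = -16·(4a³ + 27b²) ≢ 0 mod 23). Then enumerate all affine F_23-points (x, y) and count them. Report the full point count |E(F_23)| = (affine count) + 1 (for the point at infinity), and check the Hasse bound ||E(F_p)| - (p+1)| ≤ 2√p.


Affine points = {(3, 7), (3, 16), (5, 8), (5, 15), (8, 4), (8, 19), (11, 3), (11, 20), (12, 10), (12, 13), (15, 1), (15, 22), (16, 5), (16, 18), (21, 7), (21, 16), (22, 7), (22, 16)}; affine count = 18; |E(F_23)| = 19.

Discriminant check: Δ ∝ 4a³ + 27b² = 4·16³ + 27·20² = 4·4096 + 27·400 ≡ 21 (mod 23). Nonzero ⇒ E is nonsingular.
For each x ∈ F_23, compute rhs = x³ + 16·x + 20 mod 23, then count y ∈ F_23 with y² ≡ rhs.
  x = 0: rhs = 20, matching y values: none (0 points).
  x = 1: rhs = 14, matching y values: none (0 points).
  x = 2: rhs = 14, matching y values: none (0 points).
  x = 3: rhs = 3, matching y values: 7, 16 (2 points).
  x = 4: rhs = 10, matching y values: none (0 points).
  x = 5: rhs = 18, matching y values: 8, 15 (2 points).
  x = 6: rhs = 10, matching y values: none (0 points).
  x = 7: rhs = 15, matching y values: none (0 points).
  x = 8: rhs = 16, matching y values: 4, 19 (2 points).
  x = 9: rhs = 19, matching y values: none (0 points).
  x = 10: rhs = 7, matching y values: none (0 points).
  x = 11: rhs = 9, matching y values: 3, 20 (2 points).
  x = 12: rhs = 8, matching y values: 10, 13 (2 points).
  x = 13: rhs = 10, matching y values: none (0 points).
  x = 14: rhs = 21, matching y values: none (0 points).
  x = 15: rhs = 1, matching y values: 1, 22 (2 points).
  x = 16: rhs = 2, matching y values: 5, 18 (2 points).
  x = 17: rhs = 7, matching y values: none (0 points).
  x = 18: rhs = 22, matching y values: none (0 points).
  x = 19: rhs = 7, matching y values: none (0 points).
  x = 20: rhs = 14, matching y values: none (0 points).
  x = 21: rhs = 3, matching y values: 7, 16 (2 points).
  x = 22: rhs = 3, matching y values: 7, 16 (2 points).
Total affine count: 18.
Full point count |E(F_23)| = 18 + 1 = 19.
Hasse bound: |19 − (23+1)| = |-5| = 5 ≤ 2√23 ≈ 9.5917 ✓.


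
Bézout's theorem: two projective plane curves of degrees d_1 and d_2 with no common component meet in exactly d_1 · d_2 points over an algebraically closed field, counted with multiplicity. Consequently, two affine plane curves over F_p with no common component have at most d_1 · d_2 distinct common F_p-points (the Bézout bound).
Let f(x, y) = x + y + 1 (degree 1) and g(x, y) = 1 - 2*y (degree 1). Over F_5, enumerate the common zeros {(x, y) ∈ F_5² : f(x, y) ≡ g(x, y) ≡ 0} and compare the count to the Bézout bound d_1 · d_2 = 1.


Common zeros: {(1, 3)}; count = 1; Bézout bound = 1.

deg(f) = 1, deg(g) = 1, so Bézout bound = 1.
Scan x ∈ F_5. For each x, list the y ∈ F_5 with f(x, y) ≡ 0 and those with g(x, y) ≡ 0 (mod 5); the common zeros in that column are the intersection.
  x = 0: f ≡ 0 at y ∈ {4}; g ≡ 0 at y ∈ {3}; common: ∅.
  x = 1: f ≡ 0 at y ∈ {3}; g ≡ 0 at y ∈ {3}; common: {3}.
  x = 2: f ≡ 0 at y ∈ {2}; g ≡ 0 at y ∈ {3}; common: ∅.
  x = 3: f ≡ 0 at y ∈ {1}; g ≡ 0 at y ∈ {3}; common: ∅.
  x = 4: f ≡ 0 at y ∈ {0}; g ≡ 0 at y ∈ {3}; common: ∅.
Collecting: common zeros = {(1, 3)}, so the count is 1.
Comparison with the Bézout bound: 1 ≤ 1 = deg(f)·deg(g), as expected for curves with no common component (the bound is attained).


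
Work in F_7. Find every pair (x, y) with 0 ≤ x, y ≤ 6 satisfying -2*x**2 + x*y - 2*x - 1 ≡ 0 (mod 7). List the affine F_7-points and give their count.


Affine F_7-points: {(1, 5), (2, 3), (3, 6), (4, 5), (5, 1), (6, 6)}; count = 6.

For each of the 49 pairs (x, y) ∈ F_7², evaluate f(x, y) mod 7. Record the zeros.
  x = 0: [0↦6, 1↦6, 2↦6, 3↦6, 4↦6, 5↦6, 6↦6]  zeros at y ∈ ∅
  x = 1: [0↦2, 1↦3, 2↦4, 3↦5, 4↦6, 5↦0, 6↦1]  zeros at y ∈ {5}
  x = 2: [0↦1, 1↦3, 2↦5, 3↦0, 4↦2, 5↦4, 6↦6]  zeros at y ∈ {3}
  x = 3: [0↦3, 1↦6, 2↦2, 3↦5, 4↦1, 5↦4, 6↦0]  zeros at y ∈ {6}
  x = 4: [0↦1, 1↦5, 2↦2, 3↦6, 4↦3, 5↦0, 6↦4]  zeros at y ∈ {5}
  x = 5: [0↦2, 1↦0, 2↦5, 3↦3, 4↦1, 5↦6, 6↦4]  zeros at y ∈ {1}
  x = 6: [0↦6, 1↦5, 2↦4, 3↦3, 4↦2, 5↦1, 6↦0]  zeros at y ∈ {6}
Collecting zeros: affine points = {(1, 5), (2, 3), (3, 6), (4, 5), (5, 1), (6, 6)}.
Total count |C(F_7)_aff| = 6.


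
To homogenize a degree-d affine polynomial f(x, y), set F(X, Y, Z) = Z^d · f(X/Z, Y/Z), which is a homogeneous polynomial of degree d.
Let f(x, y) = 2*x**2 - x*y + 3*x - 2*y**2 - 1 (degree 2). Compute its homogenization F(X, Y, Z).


F(X, Y, Z) = 2*X**2 - X*Y + 3*X*Z - 2*Y**2 - Z**2

deg(f) = 2.
Substitute x = X/Z, y = Y/Z into f, then multiply by Z^2.
  monomial 2·x^2·y^0 ↦ 2·X^2·Y^0·Z^0.
  monomial -1·x^1·y^1 ↦ -1·X^1·Y^1·Z^0.
  monomial 3·x^1·y^0 ↦ 3·X^1·Y^0·Z^1.
  monomial -2·x^0·y^2 ↦ -2·X^0·Y^2·Z^0.
  monomial -1·x^0·y^0 ↦ -1·X^0·Y^0·Z^2.
Collecting: F(X, Y, Z) = 2*X**2 - X*Y + 3*X*Z - 2*Y**2 - Z**2.


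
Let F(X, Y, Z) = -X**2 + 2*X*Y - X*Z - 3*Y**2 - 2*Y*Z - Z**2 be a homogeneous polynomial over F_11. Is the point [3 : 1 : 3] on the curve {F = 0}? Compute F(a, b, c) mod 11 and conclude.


F(3,1,3) ≡ 3 (mod 11); P is NOT on the curve.

Evaluate F(3, 1, 3) term-by-term (mod 11).
  -X**2 ↦ -1·9·1·1 = -9
  2*X*Y ↦ 2·3·1·1 = 6
  -X*Z ↦ -1·3·1·3 = -9
  -3*Y**2 ↦ -3·1·1·1 = -3
  -2*Y*Z ↦ -2·1·1·3 = -6
  -Z**2 ↦ -1·1·1·9 = -9
Sum: F(3, 1, 3) = (-9) + (6) + (-9) + (-3) + (-6) + (-9) = -30.
Reducing mod 11: -30 ≡ 3 (mod 11).
Since F(a, b, c) ≡ 3 ≠ 0 (mod 11), P does NOT lie on the curve.


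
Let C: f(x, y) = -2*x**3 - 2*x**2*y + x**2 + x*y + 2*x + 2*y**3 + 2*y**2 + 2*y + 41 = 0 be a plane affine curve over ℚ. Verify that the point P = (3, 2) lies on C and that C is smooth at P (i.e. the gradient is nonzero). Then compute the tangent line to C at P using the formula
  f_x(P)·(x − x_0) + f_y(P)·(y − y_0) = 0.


Tangent line at P: -68*x + 19*y + 166 = 0.

Step 1: f(3, 2) = 0, so P lies on C.
Step 2: partial derivatives
  f_x(x, y) = -6*x**2 - 4*x*y + 2*x + y + 2, f_y(x, y) = -2*x**2 + x + 6*y**2 + 4*y + 2.
  f_x(P) = -68, f_y(P) = 19 (gradient nonzero, so P is smooth).
Step 3: tangent line at P: -68·(x − 3) + 19·(y − 2) = 0.
Expanding: -68*x + 19*y + 166 = 0.


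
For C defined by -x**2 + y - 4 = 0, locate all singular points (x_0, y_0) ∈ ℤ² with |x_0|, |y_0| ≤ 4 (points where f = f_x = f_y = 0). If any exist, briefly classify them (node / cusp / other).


No singular points in the scanned grid; C is smooth there.

Compute partial derivatives:
  f_x = -2*x.
  f_y = 1.
f_y = 1 is a nonzero constant, so f_y never vanishes: no point (x, y) can satisfy f = f_x = f_y = 0. In particular no (x, y) ∈ {−4, ..., 4}² is singular; the curve is smooth.


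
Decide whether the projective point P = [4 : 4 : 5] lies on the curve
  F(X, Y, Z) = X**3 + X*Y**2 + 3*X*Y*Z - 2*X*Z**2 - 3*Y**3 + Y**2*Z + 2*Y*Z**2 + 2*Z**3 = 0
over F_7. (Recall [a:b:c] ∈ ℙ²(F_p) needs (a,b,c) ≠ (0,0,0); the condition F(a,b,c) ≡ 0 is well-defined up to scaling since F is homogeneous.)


F(4,4,5) ≡ 2 (mod 7); P is NOT on the curve.

Evaluate F(4, 4, 5) term-by-term (mod 7).
  X**3 ↦ 1·64·1·1 = 64
  X*Y**2 ↦ 1·4·16·1 = 64
  3*X*Y*Z ↦ 3·4·4·5 = 240
  -2*X*Z**2 ↦ -2·4·1·25 = -200
  -3*Y**3 ↦ -3·1·64·1 = -192
  Y**2*Z ↦ 1·1·16·5 = 80
  2*Y*Z**2 ↦ 2·1·4·25 = 200
  2*Z**3 ↦ 2·1·1·125 = 250
Sum: F(4, 4, 5) = (64) + (64) + (240) + (-200) + (-192) + (80) + (200) + (250) = 506.
Reducing mod 7: 506 ≡ 2 (mod 7).
Since F(a, b, c) ≡ 2 ≠ 0 (mod 7), P does NOT lie on the curve.


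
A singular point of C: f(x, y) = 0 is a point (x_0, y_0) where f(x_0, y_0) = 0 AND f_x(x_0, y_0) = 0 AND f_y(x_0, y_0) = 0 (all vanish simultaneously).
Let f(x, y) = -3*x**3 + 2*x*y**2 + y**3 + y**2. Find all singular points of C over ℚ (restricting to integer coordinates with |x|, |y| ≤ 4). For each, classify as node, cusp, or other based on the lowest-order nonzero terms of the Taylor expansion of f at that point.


Singular points: {(0, 0)}; classification: cusp.

Compute partial derivatives:
  f_x = -9*x**2 + 2*y**2.
  f_y = 4*x*y + 3*y**2 + 2*y.
Scan x_0 ∈ {−4, ..., 4}. For each x_0, f_y(x_0, y) is a polynomial in y; find its integer roots y ∈ {−4, ..., 4}, then test f_x and f at those candidates.
  x = -4: f_y(-4, y) = 3*y**2 - 14*y; vanishes at y ∈ {0}. (-4, 0): f_x = -144 ≠ 0.
  x = -3: f_y(-3, y) = 3*y**2 - 10*y; vanishes at y ∈ {0}. (-3, 0): f_x = -81 ≠ 0.
  x = -2: f_y(-2, y) = 3*y**2 - 6*y; vanishes at y ∈ {0, 2}. (-2, 0): f_x = -36 ≠ 0; (-2, 2): f_x = -28 ≠ 0.
  x = -1: f_y(-1, y) = 3*y**2 - 2*y; vanishes at y ∈ {0}. (-1, 0): f_x = -9 ≠ 0.
  x = 0: f_y(0, y) = 3*y**2 + 2*y; vanishes at y ∈ {0}. (0, 0): f_x = 0, f = 0 — SINGULAR.
  x = 1: f_y(1, y) = 3*y**2 + 6*y; vanishes at y ∈ {-2, 0}. (1, -2): f_x = -1 ≠ 0; (1, 0): f_x = -9 ≠ 0.
  x = 2: f_y(2, y) = 3*y**2 + 10*y; vanishes at y ∈ {0}. (2, 0): f_x = -36 ≠ 0.
  x = 3: f_y(3, y) = 3*y**2 + 14*y; vanishes at y ∈ {0}. (3, 0): f_x = -81 ≠ 0.
  x = 4: f_y(4, y) = 3*y**2 + 18*y; vanishes at y ∈ {0}. (4, 0): f_x = -144 ≠ 0.
Only singular point on the grid: (0, 0).
Classify: substitute x = 0 + u, y = 0 + v and expand: f = -3*u**3 + 2*u*v**2 + v**3 + v**2.
No constant or linear terms (consistent with a singular point). Quadratic part: v**2. Cubic part: -3*u**3 + 2*u*v**2 + v**3.
The quadratic part v**2 is a perfect square, so there is a single (double) tangent line v = 0, i.e. y = 0. Restricting the cubic part to that line (v = 0) leaves -3*u**3 ≠ 0, so f is not divisible by v and the branch is v² ≈ 3*u**3 to lowest order — this is a cusp.
Classification: cusp.


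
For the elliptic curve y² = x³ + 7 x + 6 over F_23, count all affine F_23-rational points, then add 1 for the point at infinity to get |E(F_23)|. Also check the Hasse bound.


Affine points = {(0, 11), (0, 12), (3, 10), (3, 13), (4, 11), (4, 12), (9, 4), (9, 19), (10, 8), (10, 15), (12, 1), (12, 22), (15, 6), (15, 17), (17, 1), (17, 22), (19, 11), (19, 12), (20, 2), (20, 21)}; affine count = 20; |E(F_23)| = 21.

Discriminant check: Δ ∝ 4a³ + 27b² = 4·7³ + 27·6² = 4·343 + 27·36 ≡ 21 (mod 23). Nonzero ⇒ E is nonsingular.
For each x ∈ F_23, compute rhs = x³ + 7·x + 6 mod 23, then count y ∈ F_23 with y² ≡ rhs.
  x = 0: rhs = 6, matching y values: 11, 12 (2 points).
  x = 1: rhs = 14, matching y values: none (0 points).
  x = 2: rhs = 5, matching y values: none (0 points).
  x = 3: rhs = 8, matching y values: 10, 13 (2 points).
  x = 4: rhs = 6, matching y values: 11, 12 (2 points).
  x = 5: rhs = 5, matching y values: none (0 points).
  x = 6: rhs = 11, matching y values: none (0 points).
  x = 7: rhs = 7, matching y values: none (0 points).
  x = 8: rhs = 22, matching y values: none (0 points).
  x = 9: rhs = 16, matching y values: 4, 19 (2 points).
  x = 10: rhs = 18, matching y values: 8, 15 (2 points).
  x = 11: rhs = 11, matching y values: none (0 points).
  x = 12: rhs = 1, matching y values: 1, 22 (2 points).
  x = 13: rhs = 17, matching y values: none (0 points).
  x = 14: rhs = 19, matching y values: none (0 points).
  x = 15: rhs = 13, matching y values: 6, 17 (2 points).
  x = 16: rhs = 5, matching y values: none (0 points).
  x = 17: rhs = 1, matching y values: 1, 22 (2 points).
  x = 18: rhs = 7, matching y values: none (0 points).
  x = 19: rhs = 6, matching y values: 11, 12 (2 points).
  x = 20: rhs = 4, matching y values: 2, 21 (2 points).
  x = 21: rhs = 7, matching y values: none (0 points).
  x = 22: rhs = 21, matching y values: none (0 points).
Total affine count: 20.
Full point count |E(F_23)| = 20 + 1 = 21.
Hasse bound: |21 − (23+1)| = |-3| = 3 ≤ 2√23 ≈ 9.5917 ✓.
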